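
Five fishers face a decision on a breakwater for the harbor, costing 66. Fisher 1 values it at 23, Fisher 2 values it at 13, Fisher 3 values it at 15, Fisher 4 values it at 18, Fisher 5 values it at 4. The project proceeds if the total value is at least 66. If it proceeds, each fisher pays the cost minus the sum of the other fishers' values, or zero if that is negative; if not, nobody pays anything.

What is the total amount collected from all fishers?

Total value 73 ≥ cost 66, so it is built.
Fisher 1: others sum to 50; max(0, 66 - 50) = 16.
Fisher 2: others sum to 60; max(0, 66 - 60) = 6.
Fisher 3: others sum to 58; max(0, 66 - 58) = 8.
Fisher 4: others sum to 55; max(0, 66 - 55) = 11.
Fisher 5: others sum to 69; max(0, 66 - 69) = 0.
Total collected = 16 + 6 + 8 + 11 + 0 = 41.

41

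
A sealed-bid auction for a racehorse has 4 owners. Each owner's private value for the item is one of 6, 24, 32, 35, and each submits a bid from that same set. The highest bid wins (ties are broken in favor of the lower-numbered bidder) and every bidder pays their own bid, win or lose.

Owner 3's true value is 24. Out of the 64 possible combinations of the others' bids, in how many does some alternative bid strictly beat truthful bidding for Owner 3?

62

Others bid (6, 6, 32): truth gives -24; bid 6 gives -6 > -24. Violating.
Others bid (6, 6, 35): truth gives -24; bid 6 gives -6 > -24. Violating.
Others bid (6, 24, 6): truth gives -24; bid 6 gives -6 > -24. Violating.
Others bid (6, 24, 24): truth gives -24; bid 6 gives -6 > -24. Violating.
Others bid (6, 6, 6): truth gives 0; no alternative beats it.
Others bid (6, 6, 24): truth gives 0; no alternative beats it.
(Checking all 64 profiles: 62 have a profitable deviation, 2 do not.)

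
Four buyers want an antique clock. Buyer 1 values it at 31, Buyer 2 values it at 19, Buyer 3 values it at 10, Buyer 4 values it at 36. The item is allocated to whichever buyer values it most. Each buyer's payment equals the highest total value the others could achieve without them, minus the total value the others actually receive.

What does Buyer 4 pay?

Buyer 4 has the highest value and receives the item.
Without Buyer 4, the item would go to the next-highest value, 31, so the others could achieve 31.
With Buyer 4 present and winning, the others receive nothing, so their total is 0.
Payment = 31 - 0 = 31.

31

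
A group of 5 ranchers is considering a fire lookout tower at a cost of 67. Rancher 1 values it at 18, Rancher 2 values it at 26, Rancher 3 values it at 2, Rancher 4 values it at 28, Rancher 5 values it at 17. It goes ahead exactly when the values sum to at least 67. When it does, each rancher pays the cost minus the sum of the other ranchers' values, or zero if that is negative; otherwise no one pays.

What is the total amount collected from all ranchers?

6

Total value 91 ≥ cost 67, so it is built.
Rancher 1: others sum to 73; max(0, 67 - 73) = 0.
Rancher 2: others sum to 65; max(0, 67 - 65) = 2.
Rancher 3: others sum to 89; max(0, 67 - 89) = 0.
Rancher 4: others sum to 63; max(0, 67 - 63) = 4.
Rancher 5: others sum to 74; max(0, 67 - 74) = 0.
Total collected = 0 + 2 + 0 + 4 + 0 = 6.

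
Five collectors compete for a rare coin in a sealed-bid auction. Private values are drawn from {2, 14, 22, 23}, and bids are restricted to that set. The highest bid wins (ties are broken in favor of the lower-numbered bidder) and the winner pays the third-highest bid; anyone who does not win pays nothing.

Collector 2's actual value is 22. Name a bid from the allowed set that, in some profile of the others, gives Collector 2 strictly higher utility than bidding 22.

23

Suppose Collector 1 bids 2, Collector 3 bids 2, Collector 4 bids 2 and Collector 5 bids 23.
Bid 22: loses, pays 0, utility 0.
Bid 23: wins, pays 2, utility 22 - 2 = 20.
So bidding 23 beats truth here (20 > 0).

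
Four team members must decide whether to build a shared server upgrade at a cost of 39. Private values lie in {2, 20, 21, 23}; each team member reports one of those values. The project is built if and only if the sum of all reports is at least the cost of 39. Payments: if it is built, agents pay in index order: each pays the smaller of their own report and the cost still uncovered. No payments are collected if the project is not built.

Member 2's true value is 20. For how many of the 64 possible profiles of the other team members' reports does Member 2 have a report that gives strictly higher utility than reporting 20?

54

Others report (2, 20, 20): truth gives 0; report 2 gives 18 > 0. Violating.
Others report (2, 20, 21): truth gives 0; report 2 gives 18 > 0. Violating.
Others report (2, 20, 23): truth gives 0; report 2 gives 18 > 0. Violating.
Others report (2, 21, 20): truth gives 0; report 2 gives 18 > 0. Violating.
Others report (2, 2, 2): truth gives 0; no alternative beats it.
Others report (2, 2, 20): truth gives 0; no alternative beats it.
(Checking all 64 profiles: 54 have a profitable deviation, 10 do not.)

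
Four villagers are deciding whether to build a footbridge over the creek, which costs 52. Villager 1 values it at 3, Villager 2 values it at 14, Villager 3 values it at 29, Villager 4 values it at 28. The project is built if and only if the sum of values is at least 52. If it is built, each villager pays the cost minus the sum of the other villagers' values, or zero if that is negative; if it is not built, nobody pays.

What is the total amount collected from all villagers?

13

Total value 74 ≥ cost 52, so it is built.
Villager 1: others sum to 71; max(0, 52 - 71) = 0.
Villager 2: others sum to 60; max(0, 52 - 60) = 0.
Villager 3: others sum to 45; max(0, 52 - 45) = 7.
Villager 4: others sum to 46; max(0, 52 - 46) = 6.
Total collected = 0 + 0 + 7 + 6 = 13.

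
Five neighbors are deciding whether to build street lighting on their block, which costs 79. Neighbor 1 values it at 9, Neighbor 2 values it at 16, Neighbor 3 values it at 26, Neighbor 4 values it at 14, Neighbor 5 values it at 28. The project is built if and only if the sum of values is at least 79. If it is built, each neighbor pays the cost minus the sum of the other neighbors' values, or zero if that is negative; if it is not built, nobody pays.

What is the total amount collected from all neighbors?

Total value 93 ≥ cost 79, so it is built.
Neighbor 1: others sum to 84; max(0, 79 - 84) = 0.
Neighbor 2: others sum to 77; max(0, 79 - 77) = 2.
Neighbor 3: others sum to 67; max(0, 79 - 67) = 12.
Neighbor 4: others sum to 79; max(0, 79 - 79) = 0.
Neighbor 5: others sum to 65; max(0, 79 - 65) = 14.
Total collected = 0 + 2 + 12 + 0 + 14 = 28.

28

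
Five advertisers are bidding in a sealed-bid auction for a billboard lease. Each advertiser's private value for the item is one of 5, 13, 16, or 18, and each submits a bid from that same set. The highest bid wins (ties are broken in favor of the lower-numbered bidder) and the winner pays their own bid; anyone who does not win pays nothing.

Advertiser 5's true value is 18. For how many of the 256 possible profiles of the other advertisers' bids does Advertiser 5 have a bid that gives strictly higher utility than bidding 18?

Others bid (5, 5, 5, 5): truth gives 0; bid 13 gives 5 > 0. Violating.
Others bid (5, 5, 5, 13): truth gives 0; bid 16 gives 2 > 0. Violating.
Others bid (5, 5, 13, 5): truth gives 0; bid 16 gives 2 > 0. Violating.
Others bid (5, 5, 13, 13): truth gives 0; bid 16 gives 2 > 0. Violating.
Others bid (5, 5, 5, 16): truth gives 0; no alternative beats it.
Others bid (5, 5, 5, 18): truth gives 0; no alternative beats it.
(Checking all 256 profiles: 16 have a profitable deviation, 240 do not.)

16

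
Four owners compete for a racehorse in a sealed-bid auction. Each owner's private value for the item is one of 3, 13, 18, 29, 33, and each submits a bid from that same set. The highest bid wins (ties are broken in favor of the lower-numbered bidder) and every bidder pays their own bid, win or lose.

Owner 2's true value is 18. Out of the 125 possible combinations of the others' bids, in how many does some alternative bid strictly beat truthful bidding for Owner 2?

111

Others bid (3, 3, 3): truth gives 0; bid 13 gives 5 > 0. Violating.
Others bid (3, 3, 13): truth gives 0; bid 13 gives 5 > 0. Violating.
Others bid (3, 3, 29): truth gives -18; bid 3 gives -3 > -18. Violating.
Others bid (3, 3, 33): truth gives -18; bid 3 gives -3 > -18. Violating.
Others bid (3, 3, 18): truth gives 0; no alternative beats it.
Others bid (3, 13, 18): truth gives 0; no alternative beats it.
(Checking all 125 profiles: 111 have a profitable deviation, 14 do not.)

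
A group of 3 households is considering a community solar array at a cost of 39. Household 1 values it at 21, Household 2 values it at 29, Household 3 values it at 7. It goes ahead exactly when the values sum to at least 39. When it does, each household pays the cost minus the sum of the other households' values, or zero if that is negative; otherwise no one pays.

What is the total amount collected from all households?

14

Total value 57 ≥ cost 39, so it is built.
Household 1: others sum to 36; max(0, 39 - 36) = 3.
Household 2: others sum to 28; max(0, 39 - 28) = 11.
Household 3: others sum to 50; max(0, 39 - 50) = 0.
Total collected = 3 + 11 + 0 = 14.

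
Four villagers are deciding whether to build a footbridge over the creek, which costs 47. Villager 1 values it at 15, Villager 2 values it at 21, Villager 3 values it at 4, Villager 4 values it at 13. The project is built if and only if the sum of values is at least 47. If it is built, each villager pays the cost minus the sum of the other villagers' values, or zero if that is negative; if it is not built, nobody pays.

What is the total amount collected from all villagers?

31

Total value 53 ≥ cost 47, so it is built.
Villager 1: others sum to 38; max(0, 47 - 38) = 9.
Villager 2: others sum to 32; max(0, 47 - 32) = 15.
Villager 3: others sum to 49; max(0, 47 - 49) = 0.
Villager 4: others sum to 40; max(0, 47 - 40) = 7.
Total collected = 9 + 15 + 0 + 7 = 31.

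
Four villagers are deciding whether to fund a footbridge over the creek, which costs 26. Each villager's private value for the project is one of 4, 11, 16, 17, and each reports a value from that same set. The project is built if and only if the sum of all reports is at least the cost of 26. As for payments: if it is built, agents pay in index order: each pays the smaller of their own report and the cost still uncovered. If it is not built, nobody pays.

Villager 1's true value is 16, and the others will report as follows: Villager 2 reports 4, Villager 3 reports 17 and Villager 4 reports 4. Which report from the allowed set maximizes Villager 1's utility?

Report 4: project built, pays 4, utility 16 - 4 = 12.
Report 11: project built, pays 11, utility 16 - 11 = 5.
Report 16: project built, pays 16, utility 16 - 16 = 0.
Report 17: project built, pays 17, utility 16 - 17 = -1.
The best choice is 4 with utility 12.

4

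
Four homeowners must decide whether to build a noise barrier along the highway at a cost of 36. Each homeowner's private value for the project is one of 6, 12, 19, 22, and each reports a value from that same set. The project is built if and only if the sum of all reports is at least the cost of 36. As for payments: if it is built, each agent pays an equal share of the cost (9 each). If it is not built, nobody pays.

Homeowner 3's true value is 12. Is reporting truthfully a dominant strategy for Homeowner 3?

No

Consider the case where Homeowner 1 reports 6, Homeowner 2 reports 6 and Homeowner 4 reports 6.
Truthful report 12: project not built, utility 0.
Report 19 instead: project built, pays 9, utility 12 - 9 = 3.
Since 3 > 0, reporting 19 is strictly better here, so truthful reporting is not dominant.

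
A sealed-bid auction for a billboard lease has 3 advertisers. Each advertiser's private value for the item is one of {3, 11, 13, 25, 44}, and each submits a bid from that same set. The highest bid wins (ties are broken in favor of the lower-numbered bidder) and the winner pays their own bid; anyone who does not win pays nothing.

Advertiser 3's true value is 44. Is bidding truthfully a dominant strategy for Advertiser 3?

Consider the case where Advertiser 1 bids 3 and Advertiser 2 bids 3.
Truthful bid 44: wins, pays 44, utility 44 - 44 = 0.
Bid 11 instead: wins, pays 11, utility 44 - 11 = 33.
Since 33 > 0, bidding 11 is strictly better here, so truthful bidding is not dominant.

No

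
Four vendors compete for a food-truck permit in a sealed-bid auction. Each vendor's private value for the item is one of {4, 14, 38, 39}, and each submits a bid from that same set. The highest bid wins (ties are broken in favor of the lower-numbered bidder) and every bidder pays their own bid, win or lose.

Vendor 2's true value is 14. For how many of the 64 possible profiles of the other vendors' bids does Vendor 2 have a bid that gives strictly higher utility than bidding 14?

60

Others bid (4, 4, 38): truth gives -14; bid 4 gives -4 > -14. Violating.
Others bid (4, 4, 39): truth gives -14; bid 4 gives -4 > -14. Violating.
Others bid (4, 14, 38): truth gives -14; bid 4 gives -4 > -14. Violating.
Others bid (4, 14, 39): truth gives -14; bid 4 gives -4 > -14. Violating.
Others bid (4, 4, 4): truth gives 0; no alternative beats it.
Others bid (4, 4, 14): truth gives 0; no alternative beats it.
(Checking all 64 profiles: 60 have a profitable deviation, 4 do not.)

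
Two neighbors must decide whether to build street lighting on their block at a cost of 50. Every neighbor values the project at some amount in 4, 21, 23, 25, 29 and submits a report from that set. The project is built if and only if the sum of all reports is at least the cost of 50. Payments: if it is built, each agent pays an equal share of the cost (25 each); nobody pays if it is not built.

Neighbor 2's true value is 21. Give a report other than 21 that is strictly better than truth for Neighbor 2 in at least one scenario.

4

Suppose Neighbor 1 reports 29.
Report 21: project built, pays 25, utility 21 - 25 = -4.
Report 4: project not built, utility 0.
So reporting 4 beats truth here (0 > -4).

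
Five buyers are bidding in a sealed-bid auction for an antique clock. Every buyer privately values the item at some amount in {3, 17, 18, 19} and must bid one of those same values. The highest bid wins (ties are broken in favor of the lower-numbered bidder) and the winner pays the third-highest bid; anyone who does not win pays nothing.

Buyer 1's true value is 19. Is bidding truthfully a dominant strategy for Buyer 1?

Check each profile of the others' bids and compare truth against every alternative bid.
Others bid (3, 3, 3, 19): truth gives 16, best alternative gives 0.
Others bid (3, 3, 19, 3): truth gives 16, best alternative gives 0.
Others bid (3, 19, 3, 3): truth gives 16, best alternative gives 0.
Others bid (19, 3, 3, 3): truth gives 16, best alternative gives 0.
Others bid (3, 3, 17, 19): truth gives 2, best alternative gives 0.
Others bid (3, 3, 19, 17): truth gives 2, best alternative gives 0.
(Remaining 250 profiles checked similarly; truth is weakly best in each.)
In every case the truthful bid is at least as good as any alternative, so it is a dominant strategy.

Yes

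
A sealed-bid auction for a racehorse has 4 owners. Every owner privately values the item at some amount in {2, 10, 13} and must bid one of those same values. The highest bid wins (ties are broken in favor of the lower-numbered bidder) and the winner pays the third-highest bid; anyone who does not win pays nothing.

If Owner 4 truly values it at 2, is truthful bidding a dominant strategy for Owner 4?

Yes

Check each profile of the others' bids and compare truth against every alternative bid.
Others bid (2, 2, 2): truth gives 0, best alternative gives 0.
Others bid (2, 2, 10): truth gives 0, best alternative gives 0.
Others bid (2, 2, 13): truth gives 0, best alternative gives 0.
Others bid (2, 10, 2): truth gives 0, best alternative gives 0.
Others bid (2, 10, 10): truth gives 0, best alternative gives 0.
Others bid (2, 10, 13): truth gives 0, best alternative gives 0.
(Remaining 21 profiles checked similarly; truth is weakly best in each.)
In every case the truthful bid is at least as good as any alternative, so it is a dominant strategy.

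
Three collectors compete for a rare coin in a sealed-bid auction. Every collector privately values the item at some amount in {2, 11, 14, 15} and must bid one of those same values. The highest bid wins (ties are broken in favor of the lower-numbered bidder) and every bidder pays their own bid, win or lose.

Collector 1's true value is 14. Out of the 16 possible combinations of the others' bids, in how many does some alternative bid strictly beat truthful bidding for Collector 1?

Others bid (2, 2): truth gives 0; bid 2 gives 12 > 0. Violating.
Others bid (2, 11): truth gives 0; bid 11 gives 3 > 0. Violating.
Others bid (2, 15): truth gives -14; bid 15 gives -1 > -14. Violating.
Others bid (11, 2): truth gives 0; bid 11 gives 3 > 0. Violating.
Others bid (2, 14): truth gives 0; no alternative beats it.
Others bid (11, 14): truth gives 0; no alternative beats it.
(Checking all 16 profiles: 11 have a profitable deviation, 5 do not.)

11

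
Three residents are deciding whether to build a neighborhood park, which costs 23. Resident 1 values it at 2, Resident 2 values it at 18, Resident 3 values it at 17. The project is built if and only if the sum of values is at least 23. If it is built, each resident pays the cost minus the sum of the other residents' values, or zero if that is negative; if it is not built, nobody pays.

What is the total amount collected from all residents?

7

Total value 37 ≥ cost 23, so it is built.
Resident 1: others sum to 35; max(0, 23 - 35) = 0.
Resident 2: others sum to 19; max(0, 23 - 19) = 4.
Resident 3: others sum to 20; max(0, 23 - 20) = 3.
Total collected = 0 + 4 + 3 = 7.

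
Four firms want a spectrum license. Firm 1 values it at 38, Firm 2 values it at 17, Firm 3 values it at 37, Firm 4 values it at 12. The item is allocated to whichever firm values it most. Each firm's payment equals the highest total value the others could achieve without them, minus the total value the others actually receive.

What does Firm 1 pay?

Firm 1 has the highest value and receives the item.
Without Firm 1, the item would go to the next-highest value, 37, so the others could achieve 37.
With Firm 1 present and winning, the others receive nothing, so their total is 0.
Payment = 37 - 0 = 37.

37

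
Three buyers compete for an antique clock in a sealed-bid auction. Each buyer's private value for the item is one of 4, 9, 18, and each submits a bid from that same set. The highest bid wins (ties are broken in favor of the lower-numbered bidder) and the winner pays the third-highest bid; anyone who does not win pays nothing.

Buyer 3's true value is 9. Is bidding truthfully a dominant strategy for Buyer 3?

Consider the case where Buyer 1 bids 4 and Buyer 2 bids 9.
Truthful bid 9: loses, pays 0, utility 0.
Bid 18 instead: wins, pays 4, utility 9 - 4 = 5.
Since 5 > 0, bidding 18 is strictly better here, so truthful bidding is not dominant.

No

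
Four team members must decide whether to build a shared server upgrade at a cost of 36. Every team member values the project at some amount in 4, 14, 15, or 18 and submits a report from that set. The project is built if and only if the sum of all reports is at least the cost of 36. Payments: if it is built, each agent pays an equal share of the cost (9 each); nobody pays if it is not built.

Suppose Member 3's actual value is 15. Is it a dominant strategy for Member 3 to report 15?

Yes

Check each profile of the others' reports and compare truth against every alternative report.
Others report (4, 4, 14): truth gives 6, best alternative gives 6.
Others report (4, 4, 15): truth gives 6, best alternative gives 6.
Others report (4, 4, 18): truth gives 6, best alternative gives 6.
Others report (4, 14, 4): truth gives 6, best alternative gives 6.
Others report (4, 14, 14): truth gives 6, best alternative gives 6.
Others report (4, 14, 15): truth gives 6, best alternative gives 6.
(Remaining 58 profiles checked similarly; truth is weakly best in each.)
In every case the truthful report is at least as good as any alternative, so it is a dominant strategy.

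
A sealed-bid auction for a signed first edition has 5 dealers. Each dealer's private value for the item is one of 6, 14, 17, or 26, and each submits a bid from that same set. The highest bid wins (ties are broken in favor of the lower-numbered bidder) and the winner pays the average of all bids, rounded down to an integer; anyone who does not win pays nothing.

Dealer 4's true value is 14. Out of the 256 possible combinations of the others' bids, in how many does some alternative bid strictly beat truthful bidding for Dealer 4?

32

Others bid (6, 6, 6, 17): truth gives 0; bid 17 gives 4 > 0. Violating.
Others bid (6, 6, 14, 6): truth gives 0; bid 17 gives 5 > 0. Violating.
Others bid (6, 6, 14, 14): truth gives 0; bid 17 gives 3 > 0. Violating.
Others bid (6, 6, 14, 17): truth gives 0; bid 17 gives 2 > 0. Violating.
Others bid (6, 6, 6, 6): truth gives 7; no alternative beats it.
Others bid (6, 6, 6, 14): truth gives 5; no alternative beats it.
(Checking all 256 profiles: 32 have a profitable deviation, 224 do not.)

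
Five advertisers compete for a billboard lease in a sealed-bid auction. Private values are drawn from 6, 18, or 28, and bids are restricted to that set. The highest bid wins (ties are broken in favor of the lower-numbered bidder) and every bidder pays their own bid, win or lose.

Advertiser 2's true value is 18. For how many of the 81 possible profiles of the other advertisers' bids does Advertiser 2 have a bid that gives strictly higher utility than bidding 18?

73

Others bid (6, 6, 6, 28): truth gives -18; bid 6 gives -6 > -18. Violating.
Others bid (6, 6, 18, 28): truth gives -18; bid 6 gives -6 > -18. Violating.
Others bid (6, 6, 28, 6): truth gives -18; bid 6 gives -6 > -18. Violating.
Others bid (6, 6, 28, 18): truth gives -18; bid 6 gives -6 > -18. Violating.
Others bid (6, 6, 6, 6): truth gives 0; no alternative beats it.
Others bid (6, 6, 6, 18): truth gives 0; no alternative beats it.
(Checking all 81 profiles: 73 have a profitable deviation, 8 do not.)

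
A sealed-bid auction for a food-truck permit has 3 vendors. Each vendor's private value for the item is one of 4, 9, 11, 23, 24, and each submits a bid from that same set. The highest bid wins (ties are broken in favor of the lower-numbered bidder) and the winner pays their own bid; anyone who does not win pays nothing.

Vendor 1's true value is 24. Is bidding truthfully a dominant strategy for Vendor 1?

Consider the case where Vendor 2 bids 4 and Vendor 3 bids 4.
Truthful bid 24: wins, pays 24, utility 24 - 24 = 0.
Bid 4 instead: wins, pays 4, utility 24 - 4 = 20.
Since 20 > 0, bidding 4 is strictly better here, so truthful bidding is not dominant.

No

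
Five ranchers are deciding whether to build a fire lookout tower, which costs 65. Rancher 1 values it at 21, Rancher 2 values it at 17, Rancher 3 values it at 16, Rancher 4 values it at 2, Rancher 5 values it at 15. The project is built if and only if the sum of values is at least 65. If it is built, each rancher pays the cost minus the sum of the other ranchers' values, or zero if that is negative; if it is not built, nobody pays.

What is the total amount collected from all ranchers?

45

Total value 71 ≥ cost 65, so it is built.
Rancher 1: others sum to 50; max(0, 65 - 50) = 15.
Rancher 2: others sum to 54; max(0, 65 - 54) = 11.
Rancher 3: others sum to 55; max(0, 65 - 55) = 10.
Rancher 4: others sum to 69; max(0, 65 - 69) = 0.
Rancher 5: others sum to 56; max(0, 65 - 56) = 9.
Total collected = 15 + 11 + 10 + 0 + 9 = 45.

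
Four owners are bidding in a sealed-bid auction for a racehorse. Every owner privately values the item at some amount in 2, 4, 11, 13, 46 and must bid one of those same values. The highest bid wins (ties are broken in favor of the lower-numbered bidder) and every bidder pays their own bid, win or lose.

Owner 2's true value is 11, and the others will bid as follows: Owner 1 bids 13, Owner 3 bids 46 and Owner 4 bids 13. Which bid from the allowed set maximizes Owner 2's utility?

Bid 2: loses but pays 2, utility -2.
Bid 4: loses but pays 4, utility -4.
Bid 11: loses but pays 11, utility -11.
Bid 13: loses but pays 13, utility -13.
Bid 46: wins, pays 46, utility 11 - 46 = -35.
The best choice is 2 with utility -2.

2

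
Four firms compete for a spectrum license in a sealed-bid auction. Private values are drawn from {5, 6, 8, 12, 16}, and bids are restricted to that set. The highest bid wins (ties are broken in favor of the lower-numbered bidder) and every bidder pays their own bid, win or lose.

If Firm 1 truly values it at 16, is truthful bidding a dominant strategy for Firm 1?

No

Consider the case where Firm 2 bids 5, Firm 3 bids 5 and Firm 4 bids 5.
Truthful bid 16: wins, pays 16, utility 16 - 16 = 0.
Bid 5 instead: wins, pays 5, utility 16 - 5 = 11.
Since 11 > 0, bidding 5 is strictly better here, so truthful bidding is not dominant.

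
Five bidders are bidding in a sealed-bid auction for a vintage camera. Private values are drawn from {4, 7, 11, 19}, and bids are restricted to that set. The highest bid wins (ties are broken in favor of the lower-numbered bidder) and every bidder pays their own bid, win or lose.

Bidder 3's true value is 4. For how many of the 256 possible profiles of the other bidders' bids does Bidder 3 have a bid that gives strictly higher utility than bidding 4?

4

Others bid (4, 4, 4, 4): truth gives -4; bid 7 gives -3 > -4. Violating.
Others bid (4, 4, 4, 7): truth gives -4; bid 7 gives -3 > -4. Violating.
Others bid (4, 4, 7, 4): truth gives -4; bid 7 gives -3 > -4. Violating.
Others bid (4, 4, 7, 7): truth gives -4; bid 7 gives -3 > -4. Violating.
Others bid (4, 4, 4, 11): truth gives -4; no alternative beats it.
Others bid (4, 4, 4, 19): truth gives -4; no alternative beats it.
(Checking all 256 profiles: 4 have a profitable deviation, 252 do not.)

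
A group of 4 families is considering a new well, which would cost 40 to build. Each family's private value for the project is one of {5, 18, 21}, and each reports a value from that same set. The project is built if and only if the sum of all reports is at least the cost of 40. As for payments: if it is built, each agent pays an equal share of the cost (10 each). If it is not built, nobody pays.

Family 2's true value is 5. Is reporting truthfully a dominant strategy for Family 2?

Check each profile of the others' reports and compare truth against every alternative report.
Others report (5, 5, 18): truth gives 0, best alternative gives -5.
Others report (5, 5, 21): truth gives 0, best alternative gives -5.
Others report (5, 18, 5): truth gives 0, best alternative gives -5.
Others report (5, 21, 5): truth gives 0, best alternative gives -5.
Others report (18, 5, 5): truth gives 0, best alternative gives -5.
Others report (21, 5, 5): truth gives 0, best alternative gives -5.
(Remaining 21 profiles checked similarly; truth is weakly best in each.)
In every case the truthful report is at least as good as any alternative, so it is a dominant strategy.

Yes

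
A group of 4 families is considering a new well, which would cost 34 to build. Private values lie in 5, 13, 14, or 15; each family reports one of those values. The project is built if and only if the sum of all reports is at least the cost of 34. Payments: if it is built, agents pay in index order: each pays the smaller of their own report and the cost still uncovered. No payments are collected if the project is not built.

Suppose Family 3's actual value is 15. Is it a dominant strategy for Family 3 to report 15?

Consider the case where Family 1 reports 5, Family 2 reports 5 and Family 4 reports 13.
Truthful report 15: project built, pays 15, utility 15 - 15 = 0.
Report 13 instead: project built, pays 13, utility 15 - 13 = 2.
Since 2 > 0, reporting 13 is strictly better here, so truthful reporting is not dominant.

No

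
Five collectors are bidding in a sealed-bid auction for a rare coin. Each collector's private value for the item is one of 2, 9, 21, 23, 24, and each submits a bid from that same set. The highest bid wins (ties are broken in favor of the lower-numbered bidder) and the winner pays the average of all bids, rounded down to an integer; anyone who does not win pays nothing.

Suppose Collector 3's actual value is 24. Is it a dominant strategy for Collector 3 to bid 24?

No

Consider the case where Collector 1 bids 2, Collector 2 bids 2, Collector 4 bids 2 and Collector 5 bids 2.
Truthful bid 24: wins, pays 6, utility 24 - 6 = 18.
Bid 9 instead: wins, pays 3, utility 24 - 3 = 21.
Since 21 > 18, bidding 9 is strictly better here, so truthful bidding is not dominant.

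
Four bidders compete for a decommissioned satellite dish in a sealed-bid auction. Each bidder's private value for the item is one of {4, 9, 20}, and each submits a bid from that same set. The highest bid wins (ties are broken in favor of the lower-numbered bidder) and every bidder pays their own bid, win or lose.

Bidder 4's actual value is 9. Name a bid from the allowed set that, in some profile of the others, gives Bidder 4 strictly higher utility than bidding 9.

4

Suppose Bidder 1 bids 4, Bidder 2 bids 4 and Bidder 3 bids 9.
Bid 9: loses but pays 9, utility -9.
Bid 4: loses but pays 4, utility -4.
So bidding 4 beats truth here (-4 > -9).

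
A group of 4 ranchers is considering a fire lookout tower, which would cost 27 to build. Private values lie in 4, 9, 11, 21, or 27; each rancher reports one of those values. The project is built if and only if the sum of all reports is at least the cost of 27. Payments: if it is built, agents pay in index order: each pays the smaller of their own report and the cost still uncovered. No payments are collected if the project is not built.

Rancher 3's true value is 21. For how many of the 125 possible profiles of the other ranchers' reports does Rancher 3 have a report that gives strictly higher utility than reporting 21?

43

Others report (4, 4, 9): truth gives 2; report 11 gives 10 > 2. Violating.
Others report (4, 4, 11): truth gives 2; report 9 gives 12 > 2. Violating.
Others report (4, 4, 21): truth gives 2; report 4 gives 17 > 2. Violating.
Others report (4, 4, 27): truth gives 2; report 4 gives 17 > 2. Violating.
Others report (4, 4, 4): truth gives 2; no alternative beats it.
Others report (4, 21, 4): truth gives 19; no alternative beats it.
(Checking all 125 profiles: 43 have a profitable deviation, 82 do not.)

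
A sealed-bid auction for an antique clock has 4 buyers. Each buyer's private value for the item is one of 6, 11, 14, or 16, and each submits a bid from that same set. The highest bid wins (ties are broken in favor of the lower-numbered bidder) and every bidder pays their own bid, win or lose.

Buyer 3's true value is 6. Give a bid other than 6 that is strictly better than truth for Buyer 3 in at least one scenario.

Suppose Buyer 1 bids 6, Buyer 2 bids 6 and Buyer 4 bids 6.
Bid 6: loses but pays 6, utility -6.
Bid 11: wins, pays 11, utility 6 - 11 = -5.
So bidding 11 beats truth here (-5 > -6).

11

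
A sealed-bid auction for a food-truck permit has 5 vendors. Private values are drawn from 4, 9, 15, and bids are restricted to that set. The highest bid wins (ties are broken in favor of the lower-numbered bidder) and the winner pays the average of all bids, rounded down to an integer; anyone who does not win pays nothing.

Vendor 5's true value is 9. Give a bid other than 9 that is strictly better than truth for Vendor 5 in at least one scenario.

15

Suppose Vendor 1 bids 4, Vendor 2 bids 4, Vendor 3 bids 4 and Vendor 4 bids 9.
Bid 9: loses, pays 0, utility 0.
Bid 15: wins, pays 7, utility 9 - 7 = 2.
So bidding 15 beats truth here (2 > 0).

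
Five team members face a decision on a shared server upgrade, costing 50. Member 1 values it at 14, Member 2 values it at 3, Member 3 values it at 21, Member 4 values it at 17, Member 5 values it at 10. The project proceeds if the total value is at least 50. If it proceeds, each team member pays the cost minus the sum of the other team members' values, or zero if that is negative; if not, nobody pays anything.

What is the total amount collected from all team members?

8

Total value 65 ≥ cost 50, so it is built.
Member 1: others sum to 51; max(0, 50 - 51) = 0.
Member 2: others sum to 62; max(0, 50 - 62) = 0.
Member 3: others sum to 44; max(0, 50 - 44) = 6.
Member 4: others sum to 48; max(0, 50 - 48) = 2.
Member 5: others sum to 55; max(0, 50 - 55) = 0.
Total collected = 0 + 0 + 6 + 2 + 0 = 8.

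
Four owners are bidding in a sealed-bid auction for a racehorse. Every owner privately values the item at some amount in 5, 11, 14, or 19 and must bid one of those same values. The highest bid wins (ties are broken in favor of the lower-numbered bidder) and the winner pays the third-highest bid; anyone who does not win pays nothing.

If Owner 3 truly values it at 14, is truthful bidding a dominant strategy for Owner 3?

No

Consider the case where Owner 1 bids 5, Owner 2 bids 5 and Owner 4 bids 19.
Truthful bid 14: loses, pays 0, utility 0.
Bid 19 instead: wins, pays 5, utility 14 - 5 = 9.
Since 9 > 0, bidding 19 is strictly better here, so truthful bidding is not dominant.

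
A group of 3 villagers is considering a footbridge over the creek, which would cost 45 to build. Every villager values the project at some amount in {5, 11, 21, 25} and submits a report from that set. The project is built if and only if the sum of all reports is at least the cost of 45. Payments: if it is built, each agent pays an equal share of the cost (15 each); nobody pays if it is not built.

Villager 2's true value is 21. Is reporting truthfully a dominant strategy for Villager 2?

No

Consider the case where Villager 1 reports 11 and Villager 3 reports 11.
Truthful report 21: project not built, utility 0.
Report 25 instead: project built, pays 15, utility 21 - 15 = 6.
Since 6 > 0, reporting 25 is strictly better here, so truthful reporting is not dominant.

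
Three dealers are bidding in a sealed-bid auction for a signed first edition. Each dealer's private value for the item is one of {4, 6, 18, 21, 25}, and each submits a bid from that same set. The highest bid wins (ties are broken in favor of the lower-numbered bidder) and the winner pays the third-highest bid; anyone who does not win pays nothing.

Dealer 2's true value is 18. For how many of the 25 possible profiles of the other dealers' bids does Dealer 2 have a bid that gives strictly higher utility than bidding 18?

8

Others bid (4, 21): truth gives 0; bid 21 gives 14 > 0. Violating.
Others bid (4, 25): truth gives 0; bid 25 gives 14 > 0. Violating.
Others bid (6, 21): truth gives 0; bid 21 gives 12 > 0. Violating.
Others bid (6, 25): truth gives 0; bid 25 gives 12 > 0. Violating.
Others bid (4, 4): truth gives 14; no alternative beats it.
Others bid (4, 6): truth gives 14; no alternative beats it.
(Checking all 25 profiles: 8 have a profitable deviation, 17 do not.)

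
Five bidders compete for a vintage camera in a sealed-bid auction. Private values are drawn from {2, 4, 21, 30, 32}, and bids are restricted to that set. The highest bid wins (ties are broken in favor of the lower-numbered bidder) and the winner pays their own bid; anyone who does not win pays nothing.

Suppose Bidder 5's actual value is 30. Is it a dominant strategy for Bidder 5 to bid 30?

No

Consider the case where Bidder 1 bids 2, Bidder 2 bids 2, Bidder 3 bids 2 and Bidder 4 bids 2.
Truthful bid 30: wins, pays 30, utility 30 - 30 = 0.
Bid 4 instead: wins, pays 4, utility 30 - 4 = 26.
Since 26 > 0, bidding 4 is strictly better here, so truthful bidding is not dominant.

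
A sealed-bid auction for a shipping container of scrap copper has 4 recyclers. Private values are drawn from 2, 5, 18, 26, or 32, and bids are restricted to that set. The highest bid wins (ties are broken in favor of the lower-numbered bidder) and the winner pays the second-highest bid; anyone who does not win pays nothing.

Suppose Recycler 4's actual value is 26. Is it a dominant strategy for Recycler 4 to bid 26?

Yes

Check each profile of the others' bids and compare truth against every alternative bid.
Others bid (2, 2, 2): truth gives 24, best alternative gives 24.
Others bid (2, 2, 5): truth gives 21, best alternative gives 21.
Others bid (2, 5, 2): truth gives 21, best alternative gives 21.
Others bid (2, 5, 5): truth gives 21, best alternative gives 21.
Others bid (5, 2, 2): truth gives 21, best alternative gives 21.
Others bid (5, 2, 5): truth gives 21, best alternative gives 21.
(Remaining 119 profiles checked similarly; truth is weakly best in each.)
In every case the truthful bid is at least as good as any alternative, so it is a dominant strategy.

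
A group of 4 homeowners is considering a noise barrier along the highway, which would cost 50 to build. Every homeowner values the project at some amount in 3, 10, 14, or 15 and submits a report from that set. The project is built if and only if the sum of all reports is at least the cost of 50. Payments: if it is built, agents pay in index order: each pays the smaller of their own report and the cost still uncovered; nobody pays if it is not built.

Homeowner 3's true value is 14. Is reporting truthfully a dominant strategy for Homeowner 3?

Consider the case where Homeowner 1 reports 10, Homeowner 2 reports 15 and Homeowner 4 reports 15.
Truthful report 14: project built, pays 14, utility 14 - 14 = 0.
Report 10 instead: project built, pays 10, utility 14 - 10 = 4.
Since 4 > 0, reporting 10 is strictly better here, so truthful reporting is not dominant.

No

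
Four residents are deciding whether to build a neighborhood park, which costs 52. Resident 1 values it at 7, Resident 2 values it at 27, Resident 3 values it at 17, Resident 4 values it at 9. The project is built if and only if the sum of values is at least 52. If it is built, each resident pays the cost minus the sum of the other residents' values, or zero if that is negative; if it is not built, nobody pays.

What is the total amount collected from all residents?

Total value 60 ≥ cost 52, so it is built.
Resident 1: others sum to 53; max(0, 52 - 53) = 0.
Resident 2: others sum to 33; max(0, 52 - 33) = 19.
Resident 3: others sum to 43; max(0, 52 - 43) = 9.
Resident 4: others sum to 51; max(0, 52 - 51) = 1.
Total collected = 0 + 19 + 9 + 1 = 29.

29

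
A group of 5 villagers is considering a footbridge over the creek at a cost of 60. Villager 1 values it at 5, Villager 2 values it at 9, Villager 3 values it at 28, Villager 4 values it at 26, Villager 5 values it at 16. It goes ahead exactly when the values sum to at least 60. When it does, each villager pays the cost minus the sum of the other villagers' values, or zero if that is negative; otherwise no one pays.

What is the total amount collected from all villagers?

Total value 84 ≥ cost 60, so it is built.
Villager 1: others sum to 79; max(0, 60 - 79) = 0.
Villager 2: others sum to 75; max(0, 60 - 75) = 0.
Villager 3: others sum to 56; max(0, 60 - 56) = 4.
Villager 4: others sum to 58; max(0, 60 - 58) = 2.
Villager 5: others sum to 68; max(0, 60 - 68) = 0.
Total collected = 0 + 0 + 4 + 2 + 0 = 6.

6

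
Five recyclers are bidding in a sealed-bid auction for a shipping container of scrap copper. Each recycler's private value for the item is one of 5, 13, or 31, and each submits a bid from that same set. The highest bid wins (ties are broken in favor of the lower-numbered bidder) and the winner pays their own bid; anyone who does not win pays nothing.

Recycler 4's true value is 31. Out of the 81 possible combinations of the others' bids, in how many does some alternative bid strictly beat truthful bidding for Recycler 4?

2

Others bid (5, 5, 5, 5): truth gives 0; bid 13 gives 18 > 0. Violating.
Others bid (5, 5, 5, 13): truth gives 0; bid 13 gives 18 > 0. Violating.
Others bid (5, 5, 5, 31): truth gives 0; no alternative beats it.
Others bid (5, 5, 13, 5): truth gives 0; no alternative beats it.
(Checking all 81 profiles: 2 have a profitable deviation, 79 do not.)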